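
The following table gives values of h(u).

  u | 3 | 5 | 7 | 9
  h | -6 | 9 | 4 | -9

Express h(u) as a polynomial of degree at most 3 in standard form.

Build the Lagrange basis polynomials:
L_0(u) = (u - 5)(u - 7)(u - 9) / [-48] = -(1/48)u^3 + (7/16)u^2 - (143/48)u + 105/16
L_1(u) = (u - 3)(u - 7)(u - 9) / [16] = (1/16)u^3 - (19/16)u^2 + (111/16)u - 189/16
L_2(u) = (u - 3)(u - 5)(u - 9) / [-16] = -(1/16)u^3 + (17/16)u^2 - (87/16)u + 135/16
L_3(u) = (u - 3)(u - 5)(u - 7) / [48] = (1/48)u^3 - (5/16)u^2 + (71/48)u - 35/16
h(u) = (-6)·L_0 + 9·L_1 + 4·L_2 + (-9)·L_3
  (-6)·L_0(u) = (1/8)u^3 - (21/8)u^2 + (143/8)u - 315/8
  9·L_1(u) = (9/16)u^3 - (171/16)u^2 + (999/16)u - 1701/16
  4·L_2(u) = -(1/4)u^3 + (17/4)u^2 - (87/4)u + 135/4
  (-9)·L_3(u) = -(3/16)u^3 + (45/16)u^2 - (213/16)u + 315/16
Adding term by term: (1/4)u^3 - (25/4)u^2 + (181/4)u - 369/4

h(u) = (1/4)u^3 - (25/4)u^2 + (181/4)u - 369/4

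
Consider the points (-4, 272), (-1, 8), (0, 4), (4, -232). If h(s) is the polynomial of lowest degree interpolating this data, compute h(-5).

L_0(-5) = (-4)·(-5)·(-9)/[(-3)·(-4)·(-8)] = 15/8
L_1(-5) = (-1)·(-5)·(-9)/[(3)·(-1)·(-5)] = -3
L_2(-5) = (-1)·(-4)·(-9)/[(4)·(1)·(-4)] = 9/4
L_3(-5) = (-1)·(-4)·(-5)/[(8)·(5)·(4)] = -1/8
Sum: 272·(15/8) + 8·(-3) + 4·(9/4) + (-232)·(-1/8) = 524

524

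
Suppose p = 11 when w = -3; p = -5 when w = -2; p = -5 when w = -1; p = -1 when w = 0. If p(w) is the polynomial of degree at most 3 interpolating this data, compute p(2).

Evaluate each Lagrange basis at w = 2:
L_0(2) = (4)·(3)·(2)/[(-1)·(-2)·(-3)] = -4
L_1(2) = (5)·(3)·(2)/[(1)·(-1)·(-2)] = 15
L_2(2) = (5)·(4)·(2)/[(2)·(1)·(-1)] = -20
L_3(2) = (5)·(4)·(3)/[(3)·(2)·(1)] = 10
Sum: 11·(-4) + (-5)·(15) + (-5)·(-20) + (-1)·(10) = -29

-29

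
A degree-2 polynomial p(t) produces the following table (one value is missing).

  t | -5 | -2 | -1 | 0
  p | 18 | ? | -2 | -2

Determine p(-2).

The 3 known values determine p uniquely (degree ≤ 2).
Evaluate each Lagrange basis at t = -2:
L_0(-2) = (-1)·(-2)/[(-4)·(-5)] = 1/10
L_1(-2) = (3)·(-2)/[(4)·(-1)] = 3/2
L_2(-2) = (3)·(-1)/[(5)·(1)] = -3/5
Sum: 18·(1/10) + (-2)·(3/2) + (-2)·(-3/5) = 0

0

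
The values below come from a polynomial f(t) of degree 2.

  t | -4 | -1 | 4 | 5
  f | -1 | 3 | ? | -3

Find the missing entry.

-19/27

The 3 known values determine f uniquely (degree ≤ 2).
Evaluate each Lagrange basis at t = 4:
L_0(4) = (5)·(-1)/[(-3)·(-9)] = -5/27
L_1(4) = (8)·(-1)/[(3)·(-6)] = 4/9
L_2(4) = (8)·(5)/[(9)·(6)] = 20/27
Sum: (-1)·(-5/27) + 3·(4/9) + (-3)·(20/27) = -19/27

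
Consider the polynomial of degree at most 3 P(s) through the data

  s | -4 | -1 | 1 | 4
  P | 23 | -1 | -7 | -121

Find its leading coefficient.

-1

Build the Lagrange basis polynomials:
L_0(s) = (s + 1)(s - 1)(s - 4) / [-120] = -(1/120)s^3 + (1/30)s^2 + (1/120)s - 1/30
L_1(s) = (s + 4)(s - 1)(s - 4) / [30] = (1/30)s^3 - (1/30)s^2 - (8/15)s + 8/15
L_2(s) = (s + 4)(s + 1)(s - 4) / [-30] = -(1/30)s^3 - (1/30)s^2 + (8/15)s + 8/15
L_3(s) = (s + 4)(s + 1)(s - 1) / [120] = (1/120)s^3 + (1/30)s^2 - (1/120)s - 1/30
P(s) = 23·L_0 + (-1)·L_1 + (-7)·L_2 + (-121)·L_3
Only the coefficient of s^3 is needed; take it from each L_i and combine:
23·(-1/120) + (-1)·(1/30) + (-7)·(-1/30) + (-121)·(1/120) = -1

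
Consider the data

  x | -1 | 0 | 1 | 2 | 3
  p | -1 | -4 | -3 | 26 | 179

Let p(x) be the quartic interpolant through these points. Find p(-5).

2091

L_0(-5) = (-5)·(-6)·(-7)·(-8)/[(-1)·(-2)·(-3)·(-4)] = 70
L_1(-5) = (-4)·(-6)·(-7)·(-8)/[(1)·(-1)·(-2)·(-3)] = -224
L_2(-5) = (-4)·(-5)·(-7)·(-8)/[(2)·(1)·(-1)·(-2)] = 280
L_3(-5) = (-4)·(-5)·(-6)·(-8)/[(3)·(2)·(1)·(-1)] = -160
L_4(-5) = (-4)·(-5)·(-6)·(-7)/[(4)·(3)·(2)·(1)] = 35
Sum: (-1)·(70) + (-4)·(-224) + (-3)·(280) + 26·(-160) + 179·(35) = 2091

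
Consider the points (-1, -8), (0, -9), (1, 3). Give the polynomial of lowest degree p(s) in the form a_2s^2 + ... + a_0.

Newton's divided differences:
p[-1,0] = (-9 - (-8)) / (0 - (-1)) = -1
p[0,1] = (3 - (-9)) / (1 - 0) = 12
p[-1,0,1] = (12 - (-1)) / (1 - (-1)) = 13/2
p(s) = -8 + (-1)·(s + 1) + (13/2)·(s + 1)s
Expanding: p(s) = (13/2)s^2 + (11/2)s - 9

p(s) = (13/2)s^2 + (11/2)s - 9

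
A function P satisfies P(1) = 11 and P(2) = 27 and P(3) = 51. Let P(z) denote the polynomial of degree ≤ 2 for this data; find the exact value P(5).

L_0(5) = (3)·(2)/[(-1)·(-2)] = 3
L_1(5) = (4)·(2)/[(1)·(-1)] = -8
L_2(5) = (4)·(3)/[(2)·(1)] = 6
Sum: 11·(3) + 27·(-8) + 51·(6) = 123

123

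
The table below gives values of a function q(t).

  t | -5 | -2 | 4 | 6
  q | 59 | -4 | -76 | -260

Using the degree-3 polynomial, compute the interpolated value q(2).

-4

L_0(2) = (4)·(-2)·(-4)/[(-3)·(-9)·(-11)] = -32/297
L_1(2) = (7)·(-2)·(-4)/[(3)·(-6)·(-8)] = 7/18
L_2(2) = (7)·(4)·(-4)/[(9)·(6)·(-2)] = 28/27
L_3(2) = (7)·(4)·(-2)/[(11)·(8)·(2)] = -7/22
Sum: 59·(-32/297) + (-4)·(7/18) + (-76)·(28/27) + (-260)·(-7/22) = -4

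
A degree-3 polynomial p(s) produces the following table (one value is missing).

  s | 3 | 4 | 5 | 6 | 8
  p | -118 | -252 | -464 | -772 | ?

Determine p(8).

The 4 known values determine p uniquely (degree ≤ 3).
Evaluate each Lagrange basis at s = 8:
L_0(8) = (4)·(3)·(2)/[(-1)·(-2)·(-3)] = -4
L_1(8) = (5)·(3)·(2)/[(1)·(-1)·(-2)] = 15
L_2(8) = (5)·(4)·(2)/[(2)·(1)·(-1)] = -20
L_3(8) = (5)·(4)·(3)/[(3)·(2)·(1)] = 10
Sum: (-118)·(-4) + (-252)·(15) + (-464)·(-20) + (-772)·(10) = -1748

-1748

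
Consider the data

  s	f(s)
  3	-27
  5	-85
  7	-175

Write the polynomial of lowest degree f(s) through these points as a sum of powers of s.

Newton's divided differences:
f[3,5] = (-85 - (-27)) / (5 - 3) = -29
f[5,7] = (-175 - (-85)) / (7 - 5) = -45
f[3,5,7] = (-45 - (-29)) / (7 - 3) = -4
f(s) = -27 + (-29)·(s - 3) + (-4)·(s - 3)(s - 5)
Expanding: f(s) = -4s^2 + 3s

f(s) = -4s^2 + 3s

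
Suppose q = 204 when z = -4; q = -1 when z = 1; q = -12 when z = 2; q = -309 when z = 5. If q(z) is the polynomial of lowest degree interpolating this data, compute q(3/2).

-29/8

Using Newton's divided-difference form:
q[-4,1] = (-1 - 204) / (1 - (-4)) = -41
q[1,2] = (-12 - (-1)) / (2 - 1) = -11
q[2,5] = (-309 - (-12)) / (5 - 2) = -99
q[-4,1,2] = (-11 - (-41)) / (2 - (-4)) = 5
q[1,2,5] = (-99 - (-11)) / (5 - 1) = -22
q[-4,1,2,5] = (-22 - 5) / (5 - (-4)) = -3
q(3/2) = 204 + (-41)·(11/2) + 5·(11/2)·(1/2) + (-3)·(11/2)·(1/2)·(-1/2) = -29/8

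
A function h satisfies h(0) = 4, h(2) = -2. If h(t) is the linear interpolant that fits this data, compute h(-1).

7

Evaluate each Lagrange basis at t = -1:
L_0(-1) = (-3)/[(-2)] = 3/2
L_1(-1) = (-1)/[(2)] = -1/2
Sum: 4·(3/2) + (-2)·(-1/2) = 7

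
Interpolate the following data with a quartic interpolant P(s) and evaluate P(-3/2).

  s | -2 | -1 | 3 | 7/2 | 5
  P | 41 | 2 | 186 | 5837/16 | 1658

177/16

L_0(-3/2) = (-1/2)·(-9/2)·(-5)·(-13/2)/[(-1)·(-5)·(-11/2)·(-7)] = 117/308
L_1(-3/2) = (1/2)·(-9/2)·(-5)·(-13/2)/[(1)·(-4)·(-9/2)·(-6)] = 65/96
L_2(-3/2) = (1/2)·(-1/2)·(-5)·(-13/2)/[(5)·(4)·(-1/2)·(-2)] = -13/32
L_3(-3/2) = (1/2)·(-1/2)·(-9/2)·(-13/2)/[(11/2)·(9/2)·(1/2)·(-3/2)] = 13/33
L_4(-3/2) = (1/2)·(-1/2)·(-9/2)·(-5)/[(7)·(6)·(2)·(3/2)] = -5/112
Sum: 41·(117/308) + 2·(65/96) + 186·(-13/32) + 5837/16·(13/33) + 1658·(-5/112) = 177/16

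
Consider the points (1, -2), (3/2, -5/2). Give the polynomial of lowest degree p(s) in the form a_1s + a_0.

p(s) = -s - 1

L_0(s) = (s - 3/2) / [-1/2] = -2s + 3
L_1(s) = (s - 1) / [1/2] = 2s - 2
p(s) = (-2)·L_0 + (-5/2)·L_1
  (-2)·L_0(s) = 4s - 6
  (-5/2)·L_1(s) = -5s + 5
Adding term by term: -s - 1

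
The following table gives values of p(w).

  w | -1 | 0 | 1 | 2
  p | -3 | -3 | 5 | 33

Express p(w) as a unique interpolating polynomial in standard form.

L_0(w) = w(w - 1)(w - 2) / [-6] = -(1/6)w^3 + (1/2)w^2 - (1/3)w
L_1(w) = (w + 1)(w - 1)(w - 2) / [2] = (1/2)w^3 - w^2 - (1/2)w + 1
L_2(w) = (w + 1)w(w - 2) / [-2] = -(1/2)w^3 + (1/2)w^2 + w
L_3(w) = (w + 1)w(w - 1) / [6] = (1/6)w^3 - (1/6)w
p(w) = (-3)·L_0 + (-3)·L_1 + 5·L_2 + 33·L_3
  (-3)·L_0(w) = (1/2)w^3 - (3/2)w^2 + w
  (-3)·L_1(w) = -(3/2)w^3 + 3w^2 + (3/2)w - 3
  5·L_2(w) = -(5/2)w^3 + (5/2)w^2 + 5w
  33·L_3(w) = (11/2)w^3 - (11/2)w
Adding term by term: 2w^3 + 4w^2 + 2w - 3

p(w) = 2w^3 + 4w^2 + 2w - 3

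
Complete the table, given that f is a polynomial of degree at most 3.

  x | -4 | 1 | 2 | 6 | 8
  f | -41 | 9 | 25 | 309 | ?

The 4 known values determine f uniquely (degree ≤ 3).
Evaluate each Lagrange basis at x = 8:
L_0(8) = (7)·(6)·(2)/[(-5)·(-6)·(-10)] = -7/25
L_1(8) = (12)·(6)·(2)/[(5)·(-1)·(-5)] = 144/25
L_2(8) = (12)·(7)·(2)/[(6)·(1)·(-4)] = -7
L_3(8) = (12)·(7)·(6)/[(10)·(5)·(4)] = 63/25
Sum: (-41)·(-7/25) + 9·(144/25) + 25·(-7) + 309·(63/25) = 667

667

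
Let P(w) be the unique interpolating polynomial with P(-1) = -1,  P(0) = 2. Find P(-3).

-7

L_0(-3) = (-3)/[(-1)] = 3
L_1(-3) = (-2)/[(1)] = -2
Sum: (-1)·(3) + 2·(-2) = -7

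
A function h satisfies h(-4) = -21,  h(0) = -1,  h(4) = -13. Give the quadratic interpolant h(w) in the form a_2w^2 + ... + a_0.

h(w) = -w^2 + w - 1

Newton's divided differences:
h[-4,0] = (-1 - (-21)) / (0 - (-4)) = 5
h[0,4] = (-13 - (-1)) / (4 - 0) = -3
h[-4,0,4] = (-3 - 5) / (4 - (-4)) = -1
h(w) = -21 + 5·(w + 4) + (-1)·(w + 4)w
Expanding: h(w) = -w^2 + w - 1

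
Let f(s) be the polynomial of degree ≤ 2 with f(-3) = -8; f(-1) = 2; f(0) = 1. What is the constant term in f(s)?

Build the Lagrange basis polynomials:
L_0(s) = (s + 1)s / [6] = (1/6)s^2 + (1/6)s
L_1(s) = (s + 3)s / [-2] = -(1/2)s^2 - (3/2)s
L_2(s) = (s + 3)(s + 1) / [3] = (1/3)s^2 + (4/3)s + 1
f(s) = (-8)·L_0 + 2·L_1 + 1·L_2
Only the constant term is needed; take it from each L_i and combine:
(-8)·(0) + 2·(0) + 1·(1) = 1

1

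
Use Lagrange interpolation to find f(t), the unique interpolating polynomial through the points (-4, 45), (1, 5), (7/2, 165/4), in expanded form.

f(t) = 3t^2 + t + 1

Build the Lagrange basis polynomials:
L_0(t) = (t - 1)(t - 7/2) / [75/2] = (2/75)t^2 - (3/25)t + 7/75
L_1(t) = (t + 4)(t - 7/2) / [-25/2] = -(2/25)t^2 - (1/25)t + 28/25
L_2(t) = (t + 4)(t - 1) / [75/4] = (4/75)t^2 + (4/25)t - 16/75
f(t) = 45·L_0 + 5·L_1 + (165/4)·L_2
  45·L_0(t) = (6/5)t^2 - (27/5)t + 21/5
  5·L_1(t) = -(2/5)t^2 - (1/5)t + 28/5
  (165/4)·L_2(t) = (11/5)t^2 + (33/5)t - 44/5
Adding term by term: 3t^2 + t + 1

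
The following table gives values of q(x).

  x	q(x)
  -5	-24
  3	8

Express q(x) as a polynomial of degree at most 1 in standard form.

Build the Lagrange basis polynomials:
L_0(x) = (x - 3) / [-8] = -(1/8)x + 3/8
L_1(x) = (x + 5) / [8] = (1/8)x + 5/8
q(x) = (-24)·L_0 + 8·L_1
  (-24)·L_0(x) = 3x - 9
  8·L_1(x) = x + 5
Adding term by term: 4x - 4

q(x) = 4x - 4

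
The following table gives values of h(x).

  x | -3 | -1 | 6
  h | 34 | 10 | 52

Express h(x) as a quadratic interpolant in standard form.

h(x) = 2x^2 - 4x + 4

Build the Lagrange basis polynomials:
L_0(x) = (x + 1)(x - 6) / [18] = (1/18)x^2 - (5/18)x - 1/3
L_1(x) = (x + 3)(x - 6) / [-14] = -(1/14)x^2 + (3/14)x + 9/7
L_2(x) = (x + 3)(x + 1) / [63] = (1/63)x^2 + (4/63)x + 1/21
h(x) = 34·L_0 + 10·L_1 + 52·L_2
  34·L_0(x) = (17/9)x^2 - (85/9)x - 34/3
  10·L_1(x) = -(5/7)x^2 + (15/7)x + 90/7
  52·L_2(x) = (52/63)x^2 + (208/63)x + 52/21
Adding term by term: 2x^2 - 4x + 4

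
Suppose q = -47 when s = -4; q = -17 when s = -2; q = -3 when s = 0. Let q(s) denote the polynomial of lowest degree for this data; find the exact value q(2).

-5

Evaluate each Lagrange basis at s = 2:
L_0(2) = (4)·(2)/[(-2)·(-4)] = 1
L_1(2) = (6)·(2)/[(2)·(-2)] = -3
L_2(2) = (6)·(4)/[(4)·(2)] = 3
Sum: (-47)·(1) + (-17)·(-3) + (-3)·(3) = -5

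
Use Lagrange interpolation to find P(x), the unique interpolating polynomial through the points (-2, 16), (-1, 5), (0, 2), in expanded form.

P(x) = 4x^2 + x + 2

Build the Lagrange basis polynomials:
L_0(x) = (x + 1)x / [2] = (1/2)x^2 + (1/2)x
L_1(x) = (x + 2)x / [-1] = -x^2 - 2x
L_2(x) = (x + 2)(x + 1) / [2] = (1/2)x^2 + (3/2)x + 1
P(x) = 16·L_0 + 5·L_1 + 2·L_2
  16·L_0(x) = 8x^2 + 8x
  5·L_1(x) = -5x^2 - 10x
  2·L_2(x) = x^2 + 3x + 2
Adding term by term: 4x^2 + x + 2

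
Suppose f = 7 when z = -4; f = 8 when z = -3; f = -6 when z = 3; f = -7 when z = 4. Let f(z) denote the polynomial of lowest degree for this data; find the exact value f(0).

16/7

Using Newton's divided-difference form:
f[-4,-3] = (8 - 7) / (-3 - (-4)) = 1
f[-3,3] = (-6 - 8) / (3 - (-3)) = -7/3
f[3,4] = (-7 - (-6)) / (4 - 3) = -1
f[-4,-3,3] = (-7/3 - 1) / (3 - (-4)) = -10/21
f[-3,3,4] = (-1 - (-7/3)) / (4 - (-3)) = 4/21
f[-4,-3,3,4] = (4/21 - (-10/21)) / (4 - (-4)) = 1/12
f(0) = 7 + 1·(4) + (-10/21)·(4)·(3) + (1/12)·(4)·(3)·(-3) = 16/7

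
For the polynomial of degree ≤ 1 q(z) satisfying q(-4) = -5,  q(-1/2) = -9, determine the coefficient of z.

The leading coefficient equals the top divided difference q[-4,-1/2].
q[-4,-1/2] = (-9 - (-5)) / (-1/2 - (-4)) = -8/7

-8/7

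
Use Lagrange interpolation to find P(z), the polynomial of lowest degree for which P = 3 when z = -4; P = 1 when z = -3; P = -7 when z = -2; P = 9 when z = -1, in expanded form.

Build the Lagrange basis polynomials:
L_0(z) = (z + 3)(z + 2)(z + 1) / [-6] = -(1/6)z^3 - z^2 - (11/6)z - 1
L_1(z) = (z + 4)(z + 2)(z + 1) / [2] = (1/2)z^3 + (7/2)z^2 + 7z + 4
L_2(z) = (z + 4)(z + 3)(z + 1) / [-2] = -(1/2)z^3 - 4z^2 - (19/2)z - 6
L_3(z) = (z + 4)(z + 3)(z + 2) / [6] = (1/6)z^3 + (3/2)z^2 + (13/3)z + 4
P(z) = 3·L_0 + 1·L_1 + (-7)·L_2 + 9·L_3
  3·L_0(z) = -(1/2)z^3 - 3z^2 - (11/2)z - 3
  1·L_1(z) = (1/2)z^3 + (7/2)z^2 + 7z + 4
  (-7)·L_2(z) = (7/2)z^3 + 28z^2 + (133/2)z + 42
  9·L_3(z) = (3/2)z^3 + (27/2)z^2 + 39z + 36
Adding term by term: 5z^3 + 42z^2 + 107z + 79

P(z) = 5z^3 + 42z^2 + 107z + 79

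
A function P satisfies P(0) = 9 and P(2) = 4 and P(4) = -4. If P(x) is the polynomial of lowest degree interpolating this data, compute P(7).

L_0(7) = (5)·(3)/[(-2)·(-4)] = 15/8
L_1(7) = (7)·(3)/[(2)·(-2)] = -21/4
L_2(7) = (7)·(5)/[(4)·(2)] = 35/8
Sum: 9·(15/8) + 4·(-21/4) + (-4)·(35/8) = -173/8

-173/8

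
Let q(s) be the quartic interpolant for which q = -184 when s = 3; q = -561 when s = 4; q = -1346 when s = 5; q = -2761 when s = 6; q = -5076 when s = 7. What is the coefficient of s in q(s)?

-4

Build the Lagrange basis polynomials:
L_0(s) = (s - 4)(s - 5)(s - 6)(s - 7) / [24] = (1/24)s^4 - (11/12)s^3 + (179/24)s^2 - (319/12)s + 35
L_1(s) = (s - 3)(s - 5)(s - 6)(s - 7) / [-6] = -(1/6)s^4 + (7/2)s^3 - (161/6)s^2 + (177/2)s - 105
L_2(s) = (s - 3)(s - 4)(s - 6)(s - 7) / [4] = (1/4)s^4 - 5s^3 + (145/4)s^2 - (225/2)s + 126
L_3(s) = (s - 3)(s - 4)(s - 5)(s - 7) / [-6] = -(1/6)s^4 + (19/6)s^3 - (131/6)s^2 + (389/6)s - 70
L_4(s) = (s - 3)(s - 4)(s - 5)(s - 6) / [24] = (1/24)s^4 - (3/4)s^3 + (119/24)s^2 - (57/4)s + 15
q(s) = (-184)·L_0 + (-561)·L_1 + (-1346)·L_2 + (-2761)·L_3 + (-5076)·L_4
Only the coefficient of s is needed; take it from each L_i and combine:
(-184)·(-319/12) + (-561)·(177/2) + (-1346)·(-225/2) + (-2761)·(389/6) + (-5076)·(-57/4) = -4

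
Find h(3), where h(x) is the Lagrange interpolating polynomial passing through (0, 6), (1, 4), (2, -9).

L_0(3) = (2)·(1)/[(-1)·(-2)] = 1
L_1(3) = (3)·(1)/[(1)·(-1)] = -3
L_2(3) = (3)·(2)/[(2)·(1)] = 3
Sum: 6·(1) + 4·(-3) + (-9)·(3) = -33

-33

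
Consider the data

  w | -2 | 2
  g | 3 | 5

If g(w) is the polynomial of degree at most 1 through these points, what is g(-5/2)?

11/4

Evaluate each Lagrange basis at w = -5/2:
L_0(-5/2) = (-9/2)/[(-4)] = 9/8
L_1(-5/2) = (-1/2)/[(4)] = -1/8
Sum: 3·(9/8) + 5·(-1/8) = 11/4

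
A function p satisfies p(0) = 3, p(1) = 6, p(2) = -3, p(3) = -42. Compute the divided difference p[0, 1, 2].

-6

p[0,1] = (6 - 3) / (1 - 0) = 3
p[1,2] = (-3 - 6) / (2 - 1) = -9
p[0,1,2] = (-9 - 3) / (2 - 0) = -6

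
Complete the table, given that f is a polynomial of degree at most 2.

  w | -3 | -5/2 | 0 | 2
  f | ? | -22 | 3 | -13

-33

The 3 known values determine f uniquely (degree ≤ 2).
Evaluate each Lagrange basis at w = -3:
L_0(-3) = (-3)·(-5)/[(-5/2)·(-9/2)] = 4/3
L_1(-3) = (-1/2)·(-5)/[(5/2)·(-2)] = -1/2
L_2(-3) = (-1/2)·(-3)/[(9/2)·(2)] = 1/6
Sum: (-22)·(4/3) + 3·(-1/2) + (-13)·(1/6) = -33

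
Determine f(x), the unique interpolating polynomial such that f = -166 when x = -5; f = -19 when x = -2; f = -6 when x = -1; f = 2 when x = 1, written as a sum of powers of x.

f(x) = x^3 - x^2 + 3x - 1

L_0(x) = (x + 2)(x + 1)(x - 1) / [-72] = -(1/72)x^3 - (1/36)x^2 + (1/72)x + 1/36
L_1(x) = (x + 5)(x + 1)(x - 1) / [9] = (1/9)x^3 + (5/9)x^2 - (1/9)x - 5/9
L_2(x) = (x + 5)(x + 2)(x - 1) / [-8] = -(1/8)x^3 - (3/4)x^2 - (3/8)x + 5/4
L_3(x) = (x + 5)(x + 2)(x + 1) / [36] = (1/36)x^3 + (2/9)x^2 + (17/36)x + 5/18
f(x) = (-166)·L_0 + (-19)·L_1 + (-6)·L_2 + 2·L_3
  (-166)·L_0(x) = (83/36)x^3 + (83/18)x^2 - (83/36)x - 83/18
  (-19)·L_1(x) = -(19/9)x^3 - (95/9)x^2 + (19/9)x + 95/9
  (-6)·L_2(x) = (3/4)x^3 + (9/2)x^2 + (9/4)x - 15/2
  2·L_3(x) = (1/18)x^3 + (4/9)x^2 + (17/18)x + 5/9
Adding term by term: x^3 - x^2 + 3x - 1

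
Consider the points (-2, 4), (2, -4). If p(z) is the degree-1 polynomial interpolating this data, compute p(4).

Evaluate each Lagrange basis at z = 4:
L_0(4) = (2)/[(-4)] = -1/2
L_1(4) = (6)/[(4)] = 3/2
Sum: 4·(-1/2) + (-4)·(3/2) = -8

-8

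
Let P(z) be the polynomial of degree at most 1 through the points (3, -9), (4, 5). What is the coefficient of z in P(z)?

The leading coefficient equals the top divided difference P[3,4].
P[3,4] = (5 - (-9)) / (4 - 3) = 14

14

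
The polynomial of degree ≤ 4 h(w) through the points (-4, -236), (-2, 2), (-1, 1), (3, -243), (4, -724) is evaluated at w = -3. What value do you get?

L_0(-3) = (-1)·(-2)·(-6)·(-7)/[(-2)·(-3)·(-7)·(-8)] = 1/4
L_1(-3) = (1)·(-2)·(-6)·(-7)/[(2)·(-1)·(-5)·(-6)] = 7/5
L_2(-3) = (1)·(-1)·(-6)·(-7)/[(3)·(1)·(-4)·(-5)] = -7/10
L_3(-3) = (1)·(-1)·(-2)·(-7)/[(7)·(5)·(4)·(-1)] = 1/10
L_4(-3) = (1)·(-1)·(-2)·(-6)/[(8)·(6)·(5)·(1)] = -1/20
Sum: (-236)·(1/4) + 2·(7/5) + 1·(-7/10) + (-243)·(1/10) + (-724)·(-1/20) = -45

-45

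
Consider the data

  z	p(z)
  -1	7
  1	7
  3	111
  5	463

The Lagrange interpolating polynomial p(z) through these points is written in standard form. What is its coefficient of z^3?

3

The leading coefficient equals the top divided difference p[-1,1,3,5].
p[-1,1] = (7 - 7) / (1 - (-1)) = 0
p[1,3] = (111 - 7) / (3 - 1) = 52
p[3,5] = (463 - 111) / (5 - 3) = 176
p[-1,1,3] = (52 - 0) / (3 - (-1)) = 13
p[1,3,5] = (176 - 52) / (5 - 1) = 31
p[-1,1,3,5] = (31 - 13) / (5 - (-1)) = 3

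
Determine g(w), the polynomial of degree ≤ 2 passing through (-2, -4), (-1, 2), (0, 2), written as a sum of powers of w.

Build the Lagrange basis polynomials:
L_0(w) = (w + 1)w / [2] = (1/2)w^2 + (1/2)w
L_1(w) = (w + 2)w / [-1] = -w^2 - 2w
L_2(w) = (w + 2)(w + 1) / [2] = (1/2)w^2 + (3/2)w + 1
g(w) = (-4)·L_0 + 2·L_1 + 2·L_2
  (-4)·L_0(w) = -2w^2 - 2w
  2·L_1(w) = -2w^2 - 4w
  2·L_2(w) = w^2 + 3w + 2
Adding term by term: -3w^2 - 3w + 2

g(w) = -3w^2 - 3w + 2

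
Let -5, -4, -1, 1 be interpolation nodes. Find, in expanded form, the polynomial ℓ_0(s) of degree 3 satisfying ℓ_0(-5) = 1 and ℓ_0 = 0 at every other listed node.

ℓ_0(s) = -(1/24)s^3 - (1/6)s^2 + (1/24)s + 1/6

ℓ_0(s) = (s + 4)(s + 1)(s - 1) / [(-1)·(-4)·(-6)]
       = (s^3 + 4s^2 - s - 4) / (-24)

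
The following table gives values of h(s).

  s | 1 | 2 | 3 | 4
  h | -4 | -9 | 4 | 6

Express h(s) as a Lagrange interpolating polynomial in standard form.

h(s) = -(29/6)s^3 + 38s^2 - (511/6)s + 48

Build the Lagrange basis polynomials:
L_0(s) = (s - 2)(s - 3)(s - 4) / [-6] = -(1/6)s^3 + (3/2)s^2 - (13/3)s + 4
L_1(s) = (s - 1)(s - 3)(s - 4) / [2] = (1/2)s^3 - 4s^2 + (19/2)s - 6
L_2(s) = (s - 1)(s - 2)(s - 4) / [-2] = -(1/2)s^3 + (7/2)s^2 - 7s + 4
L_3(s) = (s - 1)(s - 2)(s - 3) / [6] = (1/6)s^3 - s^2 + (11/6)s - 1
h(s) = (-4)·L_0 + (-9)·L_1 + 4·L_2 + 6·L_3
  (-4)·L_0(s) = (2/3)s^3 - 6s^2 + (52/3)s - 16
  (-9)·L_1(s) = -(9/2)s^3 + 36s^2 - (171/2)s + 54
  4·L_2(s) = -2s^3 + 14s^2 - 28s + 16
  6·L_3(s) = s^3 - 6s^2 + 11s - 6
Adding term by term: -(29/6)s^3 + 38s^2 - (511/6)s + 48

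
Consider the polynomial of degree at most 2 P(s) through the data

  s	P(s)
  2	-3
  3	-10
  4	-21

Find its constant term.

L_0(s) = (s - 3)(s - 4) / [2] = (1/2)s^2 - (7/2)s + 6
L_1(s) = (s - 2)(s - 4) / [-1] = -s^2 + 6s - 8
L_2(s) = (s - 2)(s - 3) / [2] = (1/2)s^2 - (5/2)s + 3
P(s) = (-3)·L_0 + (-10)·L_1 + (-21)·L_2
Only the constant term is needed; take it from each L_i and combine:
(-3)·(6) + (-10)·(-8) + (-21)·(3) = -1

-1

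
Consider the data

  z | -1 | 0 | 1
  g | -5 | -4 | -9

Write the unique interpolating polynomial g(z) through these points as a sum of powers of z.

g(z) = -3z^2 - 2z - 4

Newton's divided differences:
g[-1,0] = (-4 - (-5)) / (0 - (-1)) = 1
g[0,1] = (-9 - (-4)) / (1 - 0) = -5
g[-1,0,1] = (-5 - 1) / (1 - (-1)) = -3
g(z) = -5 + 1·(z + 1) + (-3)·(z + 1)z
Expanding: g(z) = -3z^2 - 2z - 4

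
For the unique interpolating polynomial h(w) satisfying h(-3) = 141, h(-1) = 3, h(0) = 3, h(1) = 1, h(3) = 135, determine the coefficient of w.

L_0(w) = (w + 1)w(w - 1)(w - 3) / [144] = (1/144)w^4 - (1/48)w^3 - (1/144)w^2 + (1/48)w
L_1(w) = (w + 3)w(w - 1)(w - 3) / [-16] = -(1/16)w^4 + (1/16)w^3 + (9/16)w^2 - (9/16)w
L_2(w) = (w + 3)(w + 1)(w - 1)(w - 3) / [9] = (1/9)w^4 - (10/9)w^2 + 1
L_3(w) = (w + 3)(w + 1)w(w - 3) / [-16] = -(1/16)w^4 - (1/16)w^3 + (9/16)w^2 + (9/16)w
L_4(w) = (w + 3)(w + 1)w(w - 1) / [144] = (1/144)w^4 + (1/48)w^3 - (1/144)w^2 - (1/48)w
h(w) = 141·L_0 + 3·L_1 + 3·L_2 + 1·L_3 + 135·L_4
Only the coefficient of w is needed; take it from each L_i and combine:
141·(1/48) + 3·(-9/16) + 3·(0) + 1·(9/16) + 135·(-1/48) = -1

-1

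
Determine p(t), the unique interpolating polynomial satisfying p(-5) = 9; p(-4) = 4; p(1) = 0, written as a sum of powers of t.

Build the Lagrange basis polynomials:
L_0(t) = (t + 4)(t - 1) / [6] = (1/6)t^2 + (1/2)t - 2/3
L_1(t) = (t + 5)(t - 1) / [-5] = -(1/5)t^2 - (4/5)t + 1
L_2(t) = (t + 5)(t + 4) / [30] = (1/30)t^2 + (3/10)t + 2/3
p(t) = 9·L_0 + 4·L_1 + 0·L_2
  9·L_0(t) = (3/2)t^2 + (9/2)t - 6
  4·L_1(t) = -(4/5)t^2 - (16/5)t + 4
  0·L_2(t) = 0
Adding term by term: (7/10)t^2 + (13/10)t - 2

p(t) = (7/10)t^2 + (13/10)t - 2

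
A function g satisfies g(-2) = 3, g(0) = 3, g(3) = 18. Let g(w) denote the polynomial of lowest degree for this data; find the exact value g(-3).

6

Using Newton's divided-difference form:
g[-2,0] = (3 - 3) / (0 - (-2)) = 0
g[0,3] = (18 - 3) / (3 - 0) = 5
g[-2,0,3] = (5 - 0) / (3 - (-2)) = 1
g(-3) = 3 + 0·(-1) + 1·(-1)·(-3) = 6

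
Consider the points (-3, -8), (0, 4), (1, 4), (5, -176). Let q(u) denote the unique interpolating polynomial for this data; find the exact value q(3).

-38

Evaluate each Lagrange basis at u = 3:
L_0(3) = (3)·(2)·(-2)/[(-3)·(-4)·(-8)] = 1/8
L_1(3) = (6)·(2)·(-2)/[(3)·(-1)·(-5)] = -8/5
L_2(3) = (6)·(3)·(-2)/[(4)·(1)·(-4)] = 9/4
L_3(3) = (6)·(3)·(2)/[(8)·(5)·(4)] = 9/40
Sum: (-8)·(1/8) + 4·(-8/5) + 4·(9/4) + (-176)·(9/40) = -38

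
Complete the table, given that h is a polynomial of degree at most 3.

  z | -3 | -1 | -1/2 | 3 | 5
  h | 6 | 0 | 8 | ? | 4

3373/55

The 4 known values determine h uniquely (degree ≤ 3).
L_0(3) = (4)·(7/2)·(-2)/[(-2)·(-5/2)·(-8)] = 7/10
L_1(3) = (6)·(7/2)·(-2)/[(2)·(-1/2)·(-6)] = -7
L_2(3) = (6)·(4)·(-2)/[(5/2)·(1/2)·(-11/2)] = 384/55
L_3(3) = (6)·(4)·(7/2)/[(8)·(6)·(11/2)] = 7/22
Sum: 6·(7/10) + 0 + 8·(384/55) + 4·(7/22) = 3373/55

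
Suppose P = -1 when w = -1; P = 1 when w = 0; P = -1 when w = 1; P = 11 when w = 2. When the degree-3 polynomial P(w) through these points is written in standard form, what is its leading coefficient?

The leading coefficient equals the top divided difference P[-1,0,1,2].
P[-1,0] = (1 - (-1)) / (0 - (-1)) = 2
P[0,1] = (-1 - 1) / (1 - 0) = -2
P[1,2] = (11 - (-1)) / (2 - 1) = 12
P[-1,0,1] = (-2 - 2) / (1 - (-1)) = -2
P[0,1,2] = (12 - (-2)) / (2 - 0) = 7
P[-1,0,1,2] = (7 - (-2)) / (2 - (-1)) = 3

3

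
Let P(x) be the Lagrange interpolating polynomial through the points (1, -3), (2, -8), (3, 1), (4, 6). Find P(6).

L_0(6) = (4)·(3)·(2)/[(-1)·(-2)·(-3)] = -4
L_1(6) = (5)·(3)·(2)/[(1)·(-1)·(-2)] = 15
L_2(6) = (5)·(4)·(2)/[(2)·(1)·(-1)] = -20
L_3(6) = (5)·(4)·(3)/[(3)·(2)·(1)] = 10
Sum: (-3)·(-4) + (-8)·(15) + 1·(-20) + 6·(10) = -68

-68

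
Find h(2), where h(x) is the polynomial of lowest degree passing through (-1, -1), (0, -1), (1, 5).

17

Using Newton's divided-difference form:
h[-1,0] = (-1 - (-1)) / (0 - (-1)) = 0
h[0,1] = (5 - (-1)) / (1 - 0) = 6
h[-1,0,1] = (6 - 0) / (1 - (-1)) = 3
h(2) = -1 + 0·(3) + 3·(3)·(2) = 17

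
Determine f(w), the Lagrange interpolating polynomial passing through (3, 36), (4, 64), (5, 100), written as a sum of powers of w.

Build the Lagrange basis polynomials:
L_0(w) = (w - 4)(w - 5) / [2] = (1/2)w^2 - (9/2)w + 10
L_1(w) = (w - 3)(w - 5) / [-1] = -w^2 + 8w - 15
L_2(w) = (w - 3)(w - 4) / [2] = (1/2)w^2 - (7/2)w + 6
f(w) = 36·L_0 + 64·L_1 + 100·L_2
  36·L_0(w) = 18w^2 - 162w + 360
  64·L_1(w) = -64w^2 + 512w - 960
  100·L_2(w) = 50w^2 - 350w + 600
Adding term by term: 4w^2

f(w) = 4w^2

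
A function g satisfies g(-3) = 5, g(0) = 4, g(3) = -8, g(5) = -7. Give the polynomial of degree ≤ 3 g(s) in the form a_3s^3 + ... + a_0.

g(s) = (17/90)s^3 - (11/18)s^2 - (58/15)s + 4

Build the Lagrange basis polynomials:
L_0(s) = s(s - 3)(s - 5) / [-144] = -(1/144)s^3 + (1/18)s^2 - (5/48)s
L_1(s) = (s + 3)(s - 3)(s - 5) / [45] = (1/45)s^3 - (1/9)s^2 - (1/5)s + 1
L_2(s) = (s + 3)s(s - 5) / [-36] = -(1/36)s^3 + (1/18)s^2 + (5/12)s
L_3(s) = (s + 3)s(s - 3) / [80] = (1/80)s^3 - (9/80)s
g(s) = 5·L_0 + 4·L_1 + (-8)·L_2 + (-7)·L_3
  5·L_0(s) = -(5/144)s^3 + (5/18)s^2 - (25/48)s
  4·L_1(s) = (4/45)s^3 - (4/9)s^2 - (4/5)s + 4
  (-8)·L_2(s) = (2/9)s^3 - (4/9)s^2 - (10/3)s
  (-7)·L_3(s) = -(7/80)s^3 + (63/80)s
Adding term by term: (17/90)s^3 - (11/18)s^2 - (58/15)s + 4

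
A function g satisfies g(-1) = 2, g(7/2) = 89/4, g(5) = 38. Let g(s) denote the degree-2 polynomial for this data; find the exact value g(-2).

3

L_0(-2) = (-11/2)·(-7)/[(-9/2)·(-6)] = 77/54
L_1(-2) = (-1)·(-7)/[(9/2)·(-3/2)] = -28/27
L_2(-2) = (-1)·(-11/2)/[(6)·(3/2)] = 11/18
Sum: 2·(77/54) + 89/4·(-28/27) + 38·(11/18) = 3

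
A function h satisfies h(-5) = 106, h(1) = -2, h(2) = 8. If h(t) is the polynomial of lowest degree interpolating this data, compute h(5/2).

16

Using Newton's divided-difference form:
h[-5,1] = (-2 - 106) / (1 - (-5)) = -18
h[1,2] = (8 - (-2)) / (2 - 1) = 10
h[-5,1,2] = (10 - (-18)) / (2 - (-5)) = 4
h(5/2) = 106 + (-18)·(15/2) + 4·(15/2)·(3/2) = 16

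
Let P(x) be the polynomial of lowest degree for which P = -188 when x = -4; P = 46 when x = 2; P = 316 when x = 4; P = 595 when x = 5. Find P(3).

Evaluate each Lagrange basis at x = 3:
L_0(3) = (1)·(-1)·(-2)/[(-6)·(-8)·(-9)] = -1/216
L_1(3) = (7)·(-1)·(-2)/[(6)·(-2)·(-3)] = 7/18
L_2(3) = (7)·(1)·(-2)/[(8)·(2)·(-1)] = 7/8
L_3(3) = (7)·(1)·(-1)/[(9)·(3)·(1)] = -7/27
Sum: (-188)·(-1/216) + 46·(7/18) + 316·(7/8) + 595·(-7/27) = 141

141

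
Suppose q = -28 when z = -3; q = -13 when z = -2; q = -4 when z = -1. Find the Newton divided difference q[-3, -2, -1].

q[-3,-2] = (-13 - (-28)) / (-2 - (-3)) = 15
q[-2,-1] = (-4 - (-13)) / (-1 - (-2)) = 9
q[-3,-2,-1] = (9 - 15) / (-1 - (-3)) = -3

-3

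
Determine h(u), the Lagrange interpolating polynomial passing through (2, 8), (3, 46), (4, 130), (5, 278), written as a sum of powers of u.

L_0(u) = (u - 3)(u - 4)(u - 5) / [-6] = -(1/6)u^3 + 2u^2 - (47/6)u + 10
L_1(u) = (u - 2)(u - 4)(u - 5) / [2] = (1/2)u^3 - (11/2)u^2 + 19u - 20
L_2(u) = (u - 2)(u - 3)(u - 5) / [-2] = -(1/2)u^3 + 5u^2 - (31/2)u + 15
L_3(u) = (u - 2)(u - 3)(u - 4) / [6] = (1/6)u^3 - (3/2)u^2 + (13/3)u - 4
h(u) = 8·L_0 + 46·L_1 + 130·L_2 + 278·L_3
  8·L_0(u) = -(4/3)u^3 + 16u^2 - (188/3)u + 80
  46·L_1(u) = 23u^3 - 253u^2 + 874u - 920
  130·L_2(u) = -65u^3 + 650u^2 - 2015u + 1950
  278·L_3(u) = (139/3)u^3 - 417u^2 + (3614/3)u - 1112
Adding term by term: 3u^3 - 4u^2 + u - 2

h(u) = 3u^3 - 4u^2 + u - 2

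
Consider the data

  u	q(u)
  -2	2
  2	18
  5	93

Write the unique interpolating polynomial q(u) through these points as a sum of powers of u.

q(u) = 3u^2 + 4u - 2

Newton's divided differences:
q[-2,2] = (18 - 2) / (2 - (-2)) = 4
q[2,5] = (93 - 18) / (5 - 2) = 25
q[-2,2,5] = (25 - 4) / (5 - (-2)) = 3
q(u) = 2 + 4·(u + 2) + 3·(u + 2)(u - 2)
Expanding: q(u) = 3u^2 + 4u - 2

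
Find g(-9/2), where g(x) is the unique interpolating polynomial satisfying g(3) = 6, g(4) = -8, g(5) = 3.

7263/8

Using Newton's divided-difference form:
g[3,4] = (-8 - 6) / (4 - 3) = -14
g[4,5] = (3 - (-8)) / (5 - 4) = 11
g[3,4,5] = (11 - (-14)) / (5 - 3) = 25/2
g(-9/2) = 6 + (-14)·(-15/2) + (25/2)·(-15/2)·(-17/2) = 7263/8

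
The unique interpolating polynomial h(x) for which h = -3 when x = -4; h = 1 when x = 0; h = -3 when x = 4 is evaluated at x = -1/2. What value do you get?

15/16

Using Newton's divided-difference form:
h[-4,0] = (1 - (-3)) / (0 - (-4)) = 1
h[0,4] = (-3 - 1) / (4 - 0) = -1
h[-4,0,4] = (-1 - 1) / (4 - (-4)) = -1/4
h(-1/2) = -3 + 1·(7/2) + (-1/4)·(7/2)·(-1/2) = 15/16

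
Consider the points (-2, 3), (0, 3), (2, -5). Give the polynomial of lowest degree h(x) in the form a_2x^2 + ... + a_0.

h(x) = -x^2 - 2x + 3

L_0(x) = x(x - 2) / [8] = (1/8)x^2 - (1/4)x
L_1(x) = (x + 2)(x - 2) / [-4] = -(1/4)x^2 + 1
L_2(x) = (x + 2)x / [8] = (1/8)x^2 + (1/4)x
h(x) = 3·L_0 + 3·L_1 + (-5)·L_2
  3·L_0(x) = (3/8)x^2 - (3/4)x
  3·L_1(x) = -(3/4)x^2 + 3
  (-5)·L_2(x) = -(5/8)x^2 - (5/4)x
Adding term by term: -x^2 - 2x + 3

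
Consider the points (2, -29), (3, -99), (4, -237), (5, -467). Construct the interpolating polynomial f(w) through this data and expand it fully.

Newton's divided differences:
f[2,3] = (-99 - (-29)) / (3 - 2) = -70
f[3,4] = (-237 - (-99)) / (4 - 3) = -138
f[4,5] = (-467 - (-237)) / (5 - 4) = -230
f[2,3,4] = (-138 - (-70)) / (4 - 2) = -34
f[3,4,5] = (-230 - (-138)) / (5 - 3) = -46
f[2,3,4,5] = (-46 - (-34)) / (5 - 2) = -4
f(w) = -29 + (-70)·(w - 2) + (-34)·(w - 2)(w - 3) + (-4)·(w - 2)(w - 3)(w - 4)
Expanding: f(w) = -4w^3 + 2w^2 - 4w + 3

f(w) = -4w^3 + 2w^2 - 4w + 3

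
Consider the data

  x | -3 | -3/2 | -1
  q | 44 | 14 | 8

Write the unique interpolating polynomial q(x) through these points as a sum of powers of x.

q(x) = 4x^2 - 2x + 2

Build the Lagrange basis polynomials:
L_0(x) = (x + 3/2)(x + 1) / [3] = (1/3)x^2 + (5/6)x + 1/2
L_1(x) = (x + 3)(x + 1) / [-3/4] = -(4/3)x^2 - (16/3)x - 4
L_2(x) = (x + 3)(x + 3/2) / [1] = x^2 + (9/2)x + 9/2
q(x) = 44·L_0 + 14·L_1 + 8·L_2
  44·L_0(x) = (44/3)x^2 + (110/3)x + 22
  14·L_1(x) = -(56/3)x^2 - (224/3)x - 56
  8·L_2(x) = 8x^2 + 36x + 36
Adding term by term: 4x^2 - 2x + 2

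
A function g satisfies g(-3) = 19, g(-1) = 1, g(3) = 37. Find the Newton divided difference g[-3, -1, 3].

3

g[-3,-1] = (1 - 19) / (-1 - (-3)) = -9
g[-1,3] = (37 - 1) / (3 - (-1)) = 9
g[-3,-1,3] = (9 - (-9)) / (3 - (-3)) = 3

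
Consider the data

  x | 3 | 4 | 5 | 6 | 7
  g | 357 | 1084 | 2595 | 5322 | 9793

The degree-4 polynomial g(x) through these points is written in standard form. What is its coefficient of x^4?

4

Build the Lagrange basis polynomials:
L_0(x) = (x - 4)(x - 5)(x - 6)(x - 7) / [24] = (1/24)x^4 - (11/12)x^3 + (179/24)x^2 - (319/12)x + 35
L_1(x) = (x - 3)(x - 5)(x - 6)(x - 7) / [-6] = -(1/6)x^4 + (7/2)x^3 - (161/6)x^2 + (177/2)x - 105
L_2(x) = (x - 3)(x - 4)(x - 6)(x - 7) / [4] = (1/4)x^4 - 5x^3 + (145/4)x^2 - (225/2)x + 126
L_3(x) = (x - 3)(x - 4)(x - 5)(x - 7) / [-6] = -(1/6)x^4 + (19/6)x^3 - (131/6)x^2 + (389/6)x - 70
L_4(x) = (x - 3)(x - 4)(x - 5)(x - 6) / [24] = (1/24)x^4 - (3/4)x^3 + (119/24)x^2 - (57/4)x + 15
g(x) = 357·L_0 + 1084·L_1 + 2595·L_2 + 5322·L_3 + 9793·L_4
Only the coefficient of x^4 is needed; take it from each L_i and combine:
357·(1/24) + 1084·(-1/6) + 2595·(1/4) + 5322·(-1/6) + 9793·(1/24) = 4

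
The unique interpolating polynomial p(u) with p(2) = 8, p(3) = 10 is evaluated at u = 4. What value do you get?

Evaluate each Lagrange basis at u = 4:
L_0(4) = (1)/[(-1)] = -1
L_1(4) = (2)/[(1)] = 2
Sum: 8·(-1) + 10·(2) = 12

12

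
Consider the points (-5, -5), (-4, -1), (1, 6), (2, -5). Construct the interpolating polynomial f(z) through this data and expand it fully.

f(z) = -(7/30)z^3 - (23/10)z^2 - (37/15)z + 11

Newton's divided differences:
f[-5,-4] = (-1 - (-5)) / (-4 - (-5)) = 4
f[-4,1] = (6 - (-1)) / (1 - (-4)) = 7/5
f[1,2] = (-5 - 6) / (2 - 1) = -11
f[-5,-4,1] = (7/5 - 4) / (1 - (-5)) = -13/30
f[-4,1,2] = (-11 - 7/5) / (2 - (-4)) = -31/15
f[-5,-4,1,2] = (-31/15 - (-13/30)) / (2 - (-5)) = -7/30
f(z) = -5 + 4·(z + 5) + (-13/30)·(z + 5)(z + 4) + (-7/30)·(z + 5)(z + 4)(z - 1)
Expanding: f(z) = -(7/30)z^3 - (23/10)z^2 - (37/15)z + 11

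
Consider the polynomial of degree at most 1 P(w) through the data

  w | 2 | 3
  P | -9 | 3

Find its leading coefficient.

The leading coefficient equals the top divided difference P[2,3].
P[2,3] = (3 - (-9)) / (3 - 2) = 12

12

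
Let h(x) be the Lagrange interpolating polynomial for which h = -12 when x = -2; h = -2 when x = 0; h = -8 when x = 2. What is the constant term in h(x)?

-2

Build the Lagrange basis polynomials:
L_0(x) = x(x - 2) / [8] = (1/8)x^2 - (1/4)x
L_1(x) = (x + 2)(x - 2) / [-4] = -(1/4)x^2 + 1
L_2(x) = (x + 2)x / [8] = (1/8)x^2 + (1/4)x
h(x) = (-12)·L_0 + (-2)·L_1 + (-8)·L_2
Only the constant term is needed; take it from each L_i and combine:
(-12)·(0) + (-2)·(1) + (-8)·(0) = -2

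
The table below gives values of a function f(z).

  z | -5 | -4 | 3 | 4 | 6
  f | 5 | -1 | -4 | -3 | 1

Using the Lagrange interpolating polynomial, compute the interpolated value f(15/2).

5575/704

Evaluate each Lagrange basis at z = 15/2:
L_0(15/2) = (23/2)·(9/2)·(7/2)·(3/2)/[(-1)·(-8)·(-9)·(-11)] = 483/1408
L_1(15/2) = (25/2)·(9/2)·(7/2)·(3/2)/[(1)·(-7)·(-8)·(-10)] = -135/256
L_2(15/2) = (25/2)·(23/2)·(7/2)·(3/2)/[(8)·(7)·(-1)·(-3)] = 575/128
L_3(15/2) = (25/2)·(23/2)·(9/2)·(3/2)/[(9)·(8)·(1)·(-2)] = -1725/256
L_4(15/2) = (25/2)·(23/2)·(9/2)·(7/2)/[(11)·(10)·(3)·(2)] = 2415/704
Sum: 5·(483/1408) + (-1)·(-135/256) + (-4)·(575/128) + (-3)·(-1725/256) + 1·(2415/704) = 5575/704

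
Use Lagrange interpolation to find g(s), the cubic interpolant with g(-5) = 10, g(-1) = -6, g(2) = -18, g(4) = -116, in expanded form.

g(s) = -s^3 - 4s^2 + 3s

Build the Lagrange basis polynomials:
L_0(s) = (s + 1)(s - 2)(s - 4) / [-252] = -(1/252)s^3 + (5/252)s^2 - (1/126)s - 2/63
L_1(s) = (s + 5)(s - 2)(s - 4) / [60] = (1/60)s^3 - (1/60)s^2 - (11/30)s + 2/3
L_2(s) = (s + 5)(s + 1)(s - 4) / [-42] = -(1/42)s^3 - (1/21)s^2 + (19/42)s + 10/21
L_3(s) = (s + 5)(s + 1)(s - 2) / [90] = (1/90)s^3 + (2/45)s^2 - (7/90)s - 1/9
g(s) = 10·L_0 + (-6)·L_1 + (-18)·L_2 + (-116)·L_3
  10·L_0(s) = -(5/126)s^3 + (25/126)s^2 - (5/63)s - 20/63
  (-6)·L_1(s) = -(1/10)s^3 + (1/10)s^2 + (11/5)s - 4
  (-18)·L_2(s) = (3/7)s^3 + (6/7)s^2 - (57/7)s - 60/7
  (-116)·L_3(s) = -(58/45)s^3 - (232/45)s^2 + (406/45)s + 116/9
Adding term by term: -s^3 - 4s^2 + 3s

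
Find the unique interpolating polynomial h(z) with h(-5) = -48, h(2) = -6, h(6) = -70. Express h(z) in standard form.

L_0(z) = (z - 2)(z - 6) / [77] = (1/77)z^2 - (8/77)z + 12/77
L_1(z) = (z + 5)(z - 6) / [-28] = -(1/28)z^2 + (1/28)z + 15/14
L_2(z) = (z + 5)(z - 2) / [44] = (1/44)z^2 + (3/44)z - 5/22
h(z) = (-48)·L_0 + (-6)·L_1 + (-70)·L_2
  (-48)·L_0(z) = -(48/77)z^2 + (384/77)z - 576/77
  (-6)·L_1(z) = (3/14)z^2 - (3/14)z - 45/7
  (-70)·L_2(z) = -(35/22)z^2 - (105/22)z + 175/11
Adding term by term: -2z^2 + 2

h(z) = -2z^2 + 2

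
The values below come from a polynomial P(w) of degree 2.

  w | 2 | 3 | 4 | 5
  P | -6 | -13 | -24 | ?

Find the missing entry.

-39

The 3 known values determine P uniquely (degree ≤ 2).
L_0(5) = (2)·(1)/[(-1)·(-2)] = 1
L_1(5) = (3)·(1)/[(1)·(-1)] = -3
L_2(5) = (3)·(2)/[(2)·(1)] = 3
Sum: (-6)·(1) + (-13)·(-3) + (-24)·(3) = -39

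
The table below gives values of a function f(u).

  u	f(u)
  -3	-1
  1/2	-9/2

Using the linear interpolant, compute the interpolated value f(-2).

-2

L_0(-2) = (-5/2)/[(-7/2)] = 5/7
L_1(-2) = (1)/[(7/2)] = 2/7
Sum: (-1)·(5/7) + (-9/2)·(2/7) = -2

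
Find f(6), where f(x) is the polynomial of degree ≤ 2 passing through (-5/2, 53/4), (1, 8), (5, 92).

Evaluate each Lagrange basis at x = 6:
L_0(6) = (5)·(1)/[(-7/2)·(-15/2)] = 4/21
L_1(6) = (17/2)·(1)/[(7/2)·(-4)] = -17/28
L_2(6) = (17/2)·(5)/[(15/2)·(4)] = 17/12
Sum: 53/4·(4/21) + 8·(-17/28) + 92·(17/12) = 128

128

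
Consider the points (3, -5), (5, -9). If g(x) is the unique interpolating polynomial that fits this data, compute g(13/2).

-12

L_0(13/2) = (3/2)/[(-2)] = -3/4
L_1(13/2) = (7/2)/[(2)] = 7/4
Sum: (-5)·(-3/4) + (-9)·(7/4) = -12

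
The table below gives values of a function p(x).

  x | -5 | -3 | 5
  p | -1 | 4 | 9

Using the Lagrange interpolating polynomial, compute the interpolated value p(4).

155/16

L_0(4) = (7)·(-1)/[(-2)·(-10)] = -7/20
L_1(4) = (9)·(-1)/[(2)·(-8)] = 9/16
L_2(4) = (9)·(7)/[(10)·(8)] = 63/80
Sum: (-1)·(-7/20) + 4·(9/16) + 9·(63/80) = 155/16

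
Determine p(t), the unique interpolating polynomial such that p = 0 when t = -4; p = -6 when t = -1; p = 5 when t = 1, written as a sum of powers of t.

Newton's divided differences:
p[-4,-1] = (-6 - 0) / (-1 - (-4)) = -2
p[-1,1] = (5 - (-6)) / (1 - (-1)) = 11/2
p[-4,-1,1] = (11/2 - (-2)) / (1 - (-4)) = 3/2
p(t) = (-2)·(t + 4) + (3/2)·(t + 4)(t + 1)
Expanding: p(t) = (3/2)t^2 + (11/2)t - 2

p(t) = (3/2)t^2 + (11/2)t - 2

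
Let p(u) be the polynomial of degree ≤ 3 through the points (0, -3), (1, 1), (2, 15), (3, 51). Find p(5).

Using Newton's divided-difference form:
p[0,1] = (1 - (-3)) / (1 - 0) = 4
p[1,2] = (15 - 1) / (2 - 1) = 14
p[2,3] = (51 - 15) / (3 - 2) = 36
p[0,1,2] = (14 - 4) / (2 - 0) = 5
p[1,2,3] = (36 - 14) / (3 - 1) = 11
p[0,1,2,3] = (11 - 5) / (3 - 0) = 2
p(5) = -3 + 4·(5) + 5·(5)·(4) + 2·(5)·(4)·(3) = 237

237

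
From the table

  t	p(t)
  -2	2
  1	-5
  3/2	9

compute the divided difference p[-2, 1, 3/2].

p[-2,1] = (-5 - 2) / (1 - (-2)) = -7/3
p[1,3/2] = (9 - (-5)) / (3/2 - 1) = 28
p[-2,1,3/2] = (28 - (-7/3)) / (3/2 - (-2)) = 26/3

26/3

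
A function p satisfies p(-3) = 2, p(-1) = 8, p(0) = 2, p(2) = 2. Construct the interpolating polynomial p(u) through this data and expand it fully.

L_0(u) = (u + 1)u(u - 2) / [-30] = -(1/30)u^3 + (1/30)u^2 + (1/15)u
L_1(u) = (u + 3)u(u - 2) / [6] = (1/6)u^3 + (1/6)u^2 - u
L_2(u) = (u + 3)(u + 1)(u - 2) / [-6] = -(1/6)u^3 - (1/3)u^2 + (5/6)u + 1
L_3(u) = (u + 3)(u + 1)u / [30] = (1/30)u^3 + (2/15)u^2 + (1/10)u
p(u) = 2·L_0 + 8·L_1 + 2·L_2 + 2·L_3
  2·L_0(u) = -(1/15)u^3 + (1/15)u^2 + (2/15)u
  8·L_1(u) = (4/3)u^3 + (4/3)u^2 - 8u
  2·L_2(u) = -(1/3)u^3 - (2/3)u^2 + (5/3)u + 2
  2·L_3(u) = (1/15)u^3 + (4/15)u^2 + (1/5)u
Adding term by term: u^3 + u^2 - 6u + 2

p(u) = u^3 + u^2 - 6u + 2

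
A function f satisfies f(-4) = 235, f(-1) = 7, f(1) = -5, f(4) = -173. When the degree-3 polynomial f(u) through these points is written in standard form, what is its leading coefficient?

Build the Lagrange basis polynomials:
L_0(u) = (u + 1)(u - 1)(u - 4) / [-120] = -(1/120)u^3 + (1/30)u^2 + (1/120)u - 1/30
L_1(u) = (u + 4)(u - 1)(u - 4) / [30] = (1/30)u^3 - (1/30)u^2 - (8/15)u + 8/15
L_2(u) = (u + 4)(u + 1)(u - 4) / [-30] = -(1/30)u^3 - (1/30)u^2 + (8/15)u + 8/15
L_3(u) = (u + 4)(u + 1)(u - 1) / [120] = (1/120)u^3 + (1/30)u^2 - (1/120)u - 1/30
f(u) = 235·L_0 + 7·L_1 + (-5)·L_2 + (-173)·L_3
Only the coefficient of u^3 is needed; take it from each L_i and combine:
235·(-1/120) + 7·(1/30) + (-5)·(-1/30) + (-173)·(1/120) = -3

-3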